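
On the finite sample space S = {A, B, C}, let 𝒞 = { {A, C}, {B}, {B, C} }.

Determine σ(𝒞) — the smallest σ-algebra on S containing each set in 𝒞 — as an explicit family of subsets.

Answer: σ(𝒞) = { ∅, {A}, {B}, {C}, {A, B}, {A, C}, {B, C}, S }

Trace:
Start: 𝒞 ∪ {∅, S} = { ∅, {B}, {A, C}, {B, C}, S }.
Iteration 1: +1 →
  {A}  = S∖{B, C}
Iteration 2. New:
  {A, B}  = {B} ∪ {A}
Iteration 3. New:
  {C}  = S∖{A, B}
Iteration 4: stable.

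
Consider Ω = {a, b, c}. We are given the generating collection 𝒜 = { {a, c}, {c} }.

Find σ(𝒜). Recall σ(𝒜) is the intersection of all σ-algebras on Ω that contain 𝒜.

σ(𝒜) = { {}, {a}, {b}, {c}, {a, b}, {a, c}, {b, c}, Ω }

Derivation:
Start: 𝒜 ∪ {∅, Ω} = { {}, {c}, {a, c}, Ω }.
Pass 1. New:
  {b}  = Ω∖{a, c}
  {a, b}  = Ω∖{c}
  (now 6)
Pass 2 (1 new):
  {b, c}  = {c} ∪ {b}
  (now 7)
Pass 3. New:
  {a}  = Ω∖{b, c}
  (now 8)
Pass 4: closed — nothing new.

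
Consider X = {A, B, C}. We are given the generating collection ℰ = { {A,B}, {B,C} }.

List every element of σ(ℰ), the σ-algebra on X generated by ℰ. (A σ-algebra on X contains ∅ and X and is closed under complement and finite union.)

Seed the family with ℰ together with ∅ and X: { {}, {A,B}, {B,C}, X }.
Round 1: 2 new —
  {A}  = complement {B,C}
  {C}  = complement {A,B}
Round 2: +1 →
  {A,C}  = {C} ∪ {A}
Round 3: 1 new —
  {B}  = complement {A,C}
After Round 4 the family is unchanged; done.

σ(ℰ) = { {}, {A}, {B}, {C}, {A,B}, {A,C}, {B,C}, X }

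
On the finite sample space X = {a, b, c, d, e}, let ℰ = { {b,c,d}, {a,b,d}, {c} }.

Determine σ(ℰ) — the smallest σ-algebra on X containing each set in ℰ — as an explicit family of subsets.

Take S₀ = ℰ ∪ {∅, X} = { {}, {c}, {a,b,d}, {b,c,d}, X }.
Round 1: 4 new —
  {a,e}  = complement {b,c,d}
  {c,e}  = complement {a,b,d}
  {a,b,c,d}  = {c} ∪ {a,b,d}
  {a,b,d,e}  = complement {c}
  — 9 sets.
Round 2 (3 new):
  {e}  = complement {a,b,c,d}
  {a,c,e}  = {c} ∪ {a,e}
  {b,c,d,e}  = {b,c,d} ∪ {c,e}
  — 12 sets.
Round 3 adds 2:
  {a}  = complement {b,c,d,e}
  {b,d}  = complement {a,c,e}
  — 14 sets.
Round 4 adds 2:
  {a,c}  = {c} ∪ {a}
  {b,d,e}  = {b,d} ∪ {e}
  — 16 sets.
Round 5: no new sets; the family is a σ-algebra.

Therefore σ(ℰ) = { {}, {a}, {c}, {e}, {a,c}, {a,e}, {b,d}, {c,e}, {a,b,d}, {a,c,e}, {b,c,d}, {b,d,e}, {a,b,c,d}, {a,b,d,e}, {b,c,d,e}, X } (|σ(ℰ)| = 16).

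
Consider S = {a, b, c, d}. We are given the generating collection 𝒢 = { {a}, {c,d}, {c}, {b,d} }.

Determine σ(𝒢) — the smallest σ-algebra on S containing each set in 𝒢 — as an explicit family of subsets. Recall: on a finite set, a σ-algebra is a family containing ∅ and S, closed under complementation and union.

σ(𝒢) (16 sets): { ∅, {a}, {b}, {c}, {d}, {a,b}, {a,c}, {a,d}, {b,c}, {b,d}, {c,d}, {a,b,c}, {a,b,d}, {a,c,d}, {b,c,d}, S }

Trace:
Start: 𝒢 ∪ {∅, S} = { ∅, {a}, {c}, {b,d}, {c,d}, S }.
Step 1: +5 →
  {a,b}  = {c,d}ᶜ
  {a,c}  = {b,d}ᶜ
  {a,b,d}  = {c}ᶜ
  {a,c,d}  = {c,d} ∪ {a}
  {b,c,d}  = {a}ᶜ
  [11 total]
Step 2 adds 2:
  {b}  = {a,c,d}ᶜ
  {a,b,c}  = {a,b} ∪ {c}
  [13 total]
Step 3: 2 new —
  {d}  = {a,b,c}ᶜ
  {b,c}  = {c} ∪ {b}
  [15 total]
Step 4: 1 new —
  {a,d}  = {b,c}ᶜ
  [16 total]
Step 5: closed — nothing new.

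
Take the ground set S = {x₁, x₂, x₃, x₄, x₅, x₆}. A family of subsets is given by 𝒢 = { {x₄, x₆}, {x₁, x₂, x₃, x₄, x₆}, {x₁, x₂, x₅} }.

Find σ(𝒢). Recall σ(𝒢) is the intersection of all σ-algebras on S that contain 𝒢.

Start: 𝒢 ∪ {∅, S} = { {}, {x₄, x₆}, {x₁, x₂, x₅}, {x₁, x₂, x₃, x₄, x₆}, S }.
Round 1 adds 4:
  {x₅}  = {x₁, x₂, x₃, x₄, x₆}ᶜ
  {x₃, x₄, x₆}  = {x₁, x₂, x₅}ᶜ
  {x₁, x₂, x₃, x₅}  = {x₄, x₆}ᶜ
  {x₁, x₂, x₄, x₅, x₆}  = {x₁, x₂, x₅} ∪ {x₄, x₆}
  [9 total]
Round 2. New:
  {x₃}  = {x₁, x₂, x₄, x₅, x₆}ᶜ
  {x₄, x₅, x₆}  = {x₅} ∪ {x₄, x₆}
  {x₃, x₄, x₅, x₆}  = {x₅} ∪ {x₃, x₄, x₆}
  [12 total]
Round 3 (3 new):
  {x₁, x₂}  = {x₃, x₄, x₅, x₆}ᶜ
  {x₃, x₅}  = {x₃} ∪ {x₅}
  {x₁, x₂, x₃}  = {x₄, x₅, x₆}ᶜ
  [15 total]
Round 4. New:
  {x₁, x₂, x₄, x₆}  = {x₃, x₅}ᶜ
  [16 total]
Round 5: stable.

σ(𝒢) = { {}, {x₃}, {x₅}, {x₁, x₂}, {x₃, x₅}, {x₄, x₆}, {x₁, x₂, x₃}, {x₁, x₂, x₅}, {x₃, x₄, x₆}, {x₄, x₅, x₆}, {x₁, x₂, x₃, x₅}, {x₁, x₂, x₄, x₆}, {x₃, x₄, x₅, x₆}, {x₁, x₂, x₃, x₄, x₆}, {x₁, x₂, x₄, x₅, x₆}, S }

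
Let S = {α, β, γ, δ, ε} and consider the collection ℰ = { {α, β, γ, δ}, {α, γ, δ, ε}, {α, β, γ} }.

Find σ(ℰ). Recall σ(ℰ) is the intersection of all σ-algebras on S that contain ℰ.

Answer: σ(ℰ) = { {}, {β}, {δ}, {ε}, {α, γ}, {β, δ}, {β, ε}, {δ, ε}, {α, β, γ}, {α, γ, δ}, {α, γ, ε}, {β, δ, ε}, {α, β, γ, δ}, {α, β, γ, ε}, {α, γ, δ, ε}, S }

Derivation:
Start: ℰ ∪ {∅, S} = { {}, {α, β, γ}, {α, β, γ, δ}, {α, γ, δ, ε}, S }.
Step 1: 3 new —
  {β}  = complement {α, γ, δ, ε}
  {ε}  = complement {α, β, γ, δ}
  {δ, ε}  = complement {α, β, γ}
  (now 8)
Step 2: 3 new —
  {β, ε}  = {β} ∪ {ε}
  {β, δ, ε}  = {δ, ε} ∪ {β}
  {α, β, γ, ε}  = {α, β, γ} ∪ {ε}
  (now 11)
Step 3 (3 new):
  {δ}  = complement {α, β, γ, ε}
  {α, γ}  = complement {β, δ, ε}
  {α, γ, δ}  = complement {β, ε}
  (now 14)
Step 4: +2 →
  {β, δ}  = {δ} ∪ {β}
  {α, γ, ε}  = {α, γ} ∪ {ε}
  (now 16)
Step 5 adds nothing — fixpoint reached.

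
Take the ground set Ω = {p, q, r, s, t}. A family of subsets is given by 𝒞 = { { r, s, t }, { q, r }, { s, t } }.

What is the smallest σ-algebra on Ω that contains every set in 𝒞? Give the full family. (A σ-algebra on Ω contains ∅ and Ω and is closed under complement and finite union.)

Start: 𝒞 ∪ {∅, Ω} = { ∅, { q, r }, { s, t }, { r, s, t }, Ω }.
Round 1: 4 new —
  { p, q }  = { r, s, t }ᶜ
  { p, q, r }  = { s, t }ᶜ
  { p, s, t }  = { q, r }ᶜ
  { q, r, s, t }  = { s, t } ∪ { q, r }
  (now 9)
Round 2 (3 new):
  { p }  = { q, r, s, t }ᶜ
  { p, q, s, t }  = { p, s, t } ∪ { p, q }
  { p, r, s, t }  = { p, s, t } ∪ { r, s, t }
  (now 12)
Round 3 adds 2:
  { q }  = { p, r, s, t }ᶜ
  { r }  = { p, q, s, t }ᶜ
  (now 14)
Round 4 (2 new):
  { p, r }  = { r } ∪ { p }
  { q, s, t }  = { s, t } ∪ { q }
  (now 16)
Round 5: no new sets; the family is a σ-algebra.

σ(𝒞) = { ∅, { p }, { q }, { r }, { p, q }, { p, r }, { q, r }, { s, t }, { p, q, r }, { p, s, t }, { q, s, t }, { r, s, t }, { p, q, s, t }, { p, r, s, t }, { q, r, s, t }, Ω }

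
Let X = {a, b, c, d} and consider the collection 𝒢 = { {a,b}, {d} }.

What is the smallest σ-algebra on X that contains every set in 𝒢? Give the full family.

Answer: σ(𝒢) = { {}, {c}, {d}, {a,b}, {c,d}, {a,b,c}, {a,b,d}, X }

Working:
Begin from { {}, {d}, {a,b}, X } (that is, 𝒢 plus ∅ and X).
Iteration 1. New:
  {c,d}  = {a,b}ᶜ
  {a,b,c}  = {d}ᶜ
  {a,b,d}  = {a,b} ∪ {d}
Iteration 2 (1 new):
  {c}  = {a,b,d}ᶜ
Iteration 3: closed — nothing new.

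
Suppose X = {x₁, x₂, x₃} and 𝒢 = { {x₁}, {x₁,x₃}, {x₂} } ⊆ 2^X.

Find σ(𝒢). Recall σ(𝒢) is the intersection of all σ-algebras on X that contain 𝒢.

σ(𝒢) = { {}, {x₁}, {x₂}, {x₃}, {x₁,x₂}, {x₁,x₃}, {x₂,x₃}, X }

Trace:
Start: 𝒢 ∪ {∅, X} = { {}, {x₁}, {x₂}, {x₁,x₃}, X }.
Iteration 1 adds 2:
  {x₁,x₂}  = {x₂} ∪ {x₁}
  {x₂,x₃}  = ᶜ of {x₁}
  [7 total]
Iteration 2 (1 new):
  {x₃}  = ᶜ of {x₁,x₂}
  [8 total]
Iteration 3: stable.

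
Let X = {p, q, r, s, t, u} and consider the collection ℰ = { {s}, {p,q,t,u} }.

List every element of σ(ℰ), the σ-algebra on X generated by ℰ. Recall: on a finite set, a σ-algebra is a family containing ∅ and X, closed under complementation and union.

Answer: σ(ℰ) = { {}, {r}, {s}, {r,s}, {p,q,t,u}, {p,q,r,t,u}, {p,q,s,t,u}, X }

Derivation:
Start: ℰ ∪ {∅, X} = { {}, {s}, {p,q,t,u}, X }.
Iteration 1: 3 new —
  {r,s}  = complement {p,q,t,u}
  {p,q,r,t,u}  = complement {s}
  {p,q,s,t,u}  = {s} ∪ {p,q,t,u}
Iteration 2 (1 new):
  {r}  = complement {p,q,s,t,u}
Iteration 3 adds nothing — fixpoint reached.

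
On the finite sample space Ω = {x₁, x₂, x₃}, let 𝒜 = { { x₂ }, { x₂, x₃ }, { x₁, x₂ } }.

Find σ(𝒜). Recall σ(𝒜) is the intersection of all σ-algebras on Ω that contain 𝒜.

σ(𝒜) (8 sets): { ∅, { x₁ }, { x₂ }, { x₃ }, { x₁, x₂ }, { x₁, x₃ }, { x₂, x₃ }, Ω }

Check:
Begin from { ∅, { x₂ }, { x₁, x₂ }, { x₂, x₃ }, Ω } (that is, 𝒜 plus ∅ and Ω).
Iteration 1 (3 new):
  { x₁ }  = { x₂, x₃ }ᶜ
  { x₃ }  = { x₁, x₂ }ᶜ
  { x₁, x₃ }  = { x₂ }ᶜ
Iteration 2: stable.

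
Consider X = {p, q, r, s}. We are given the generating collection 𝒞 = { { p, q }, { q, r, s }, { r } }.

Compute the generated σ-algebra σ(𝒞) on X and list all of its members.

Take S₀ = 𝒞 ∪ {∅, X} = { {  }, { r }, { p, q }, { q, r, s }, X }.
Round 1 (4 new):
  { p }  = { q, r, s }ᶜ
  { r, s }  = { p, q }ᶜ
  { p, q, r }  = { r } ∪ { p, q }
  { p, q, s }  = { r }ᶜ
Round 2: +3 →
  { s }  = { p, q, r }ᶜ
  { p, r }  = { r } ∪ { p }
  { p, r, s }  = { r, s } ∪ { p }
Round 3: 3 new —
  { q }  = { p, r, s }ᶜ
  { p, s }  = { s } ∪ { p }
  { q, s }  = { p, r }ᶜ
Round 4 adds 1:
  { q, r }  = { p, s }ᶜ
Round 5 adds nothing — fixpoint reached.

σ(𝒞) = { {  }, { p }, { q }, { r }, { s }, { p, q }, { p, r }, { p, s }, { q, r }, { q, s }, { r, s }, { p, q, r }, { p, q, s }, { p, r, s }, { q, r, s }, X }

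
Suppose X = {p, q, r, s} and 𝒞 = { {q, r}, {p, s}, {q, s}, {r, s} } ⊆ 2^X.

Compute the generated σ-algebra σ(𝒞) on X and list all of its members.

|σ(𝒞)| = 16.  σ(𝒞) = { {}, {p}, {q}, {r}, {s}, {p, q}, {p, r}, {p, s}, {q, r}, {q, s}, {r, s}, {p, q, r}, {p, q, s}, {p, r, s}, {q, r, s}, X }

Derivation:
Initial family (6 sets): { {}, {p, s}, {q, r}, {q, s}, {r, s}, X }.
Step 1. New:
  {p, q}  = complement {r, s}
  {p, r}  = complement {q, s}
  {p, q, s}  = {p, s} ∪ {q, s}
  {p, r, s}  = {r, s} ∪ {p, s}
  {q, r, s}  = {r, s} ∪ {q, r}
  — 11 sets.
Step 2 adds 4:
  {p}  = complement {q, r, s}
  {q}  = complement {p, r, s}
  {r}  = complement {p, q, s}
  {p, q, r}  = {p, q} ∪ {q, r}
  — 15 sets.
Step 3 adds 1:
  {s}  = complement {p, q, r}
  — 16 sets.
Step 4: closed — nothing new.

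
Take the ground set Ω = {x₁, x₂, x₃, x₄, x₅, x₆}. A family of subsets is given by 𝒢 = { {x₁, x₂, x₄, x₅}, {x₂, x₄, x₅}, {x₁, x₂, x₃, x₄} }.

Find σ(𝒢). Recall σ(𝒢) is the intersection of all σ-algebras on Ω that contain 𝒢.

Answer: σ(𝒢) = { ∅, {x₁}, {x₃}, {x₅}, {x₆}, {x₁, x₃}, {x₁, x₅}, {x₁, x₆}, {x₂, x₄}, {x₃, x₅}, {x₃, x₆}, {x₅, x₆}, {x₁, x₂, x₄}, {x₁, x₃, x₅}, {x₁, x₃, x₆}, {x₁, x₅, x₆}, {x₂, x₃, x₄}, {x₂, x₄, x₅}, {x₂, x₄, x₆}, {x₃, x₅, x₆}, {x₁, x₂, x₃, x₄}, {x₁, x₂, x₄, x₅}, {x₁, x₂, x₄, x₆}, {x₁, x₃, x₅, x₆}, {x₂, x₃, x₄, x₅}, {x₂, x₃, x₄, x₆}, {x₂, x₄, x₅, x₆}, {x₁, x₂, x₃, x₄, x₅}, {x₁, x₂, x₃, x₄, x₆}, {x₁, x₂, x₄, x₅, x₆}, {x₂, x₃, x₄, x₅, x₆}, Ω }

Trace:
Begin from { ∅, {x₂, x₄, x₅}, {x₁, x₂, x₃, x₄}, {x₁, x₂, x₄, x₅}, Ω } (that is, 𝒢 plus ∅ and Ω).
Step 1. New:
  {x₃, x₆}  = Ω∖{x₁, x₂, x₄, x₅}
  {x₅, x₆}  = Ω∖{x₁, x₂, x₃, x₄}
  {x₁, x₃, x₆}  = Ω∖{x₂, x₄, x₅}
  {x₁, x₂, x₃, x₄, x₅}  = {x₁, x₂, x₃, x₄} ∪ {x₁, x₂, x₄, x₅}
  (now 9)
Step 2. New:
  {x₆}  = Ω∖{x₁, x₂, x₃, x₄, x₅}
  {x₃, x₅, x₆}  = {x₅, x₆} ∪ {x₃, x₆}
  {x₁, x₃, x₅, x₆}  = {x₅, x₆} ∪ {x₁, x₃, x₆}
  {x₂, x₄, x₅, x₆}  = {x₅, x₆} ∪ {x₂, x₄, x₅}
  {x₁, x₂, x₃, x₄, x₆}  = {x₁, x₃, x₆} ∪ {x₁, x₂, x₃, x₄}
  {x₁, x₂, x₄, x₅, x₆}  = {x₅, x₆} ∪ {x₁, x₂, x₄, x₅}
  {x₂, x₃, x₄, x₅, x₆}  = {x₃, x₆} ∪ {x₂, x₄, x₅}
  (now 16)
Step 3. New:
  {x₁}  = Ω∖{x₂, x₃, x₄, x₅, x₆}
  {x₃}  = Ω∖{x₁, x₂, x₄, x₅, x₆}
  {x₅}  = Ω∖{x₁, x₂, x₃, x₄, x₆}
  {x₁, x₃}  = Ω∖{x₂, x₄, x₅, x₆}
  {x₂, x₄}  = Ω∖{x₁, x₃, x₅, x₆}
  {x₁, x₂, x₄}  = Ω∖{x₃, x₅, x₆}
  (now 22)
Step 4: 10 new —
  {x₁, x₅}  = {x₅} ∪ {x₁}
  {x₁, x₆}  = {x₆} ∪ {x₁}
  {x₃, x₅}  = {x₅} ∪ {x₃}
  {x₁, x₃, x₅}  = {x₅} ∪ {x₁, x₃}
  {x₁, x₅, x₆}  = {x₅, x₆} ∪ {x₁}
  {x₂, x₃, x₄}  = {x₃} ∪ {x₂, x₄}
  {x₂, x₄, x₆}  = {x₆} ∪ {x₂, x₄}
  {x₁, x₂, x₄, x₆}  = {x₆} ∪ {x₁, x₂, x₄}
  {x₂, x₃, x₄, x₅}  = {x₃} ∪ {x₂, x₄, x₅}
  {x₂, x₃, x₄, x₆}  = {x₃, x₆} ∪ {x₂, x₄}
  (now 32)
Step 5: stable.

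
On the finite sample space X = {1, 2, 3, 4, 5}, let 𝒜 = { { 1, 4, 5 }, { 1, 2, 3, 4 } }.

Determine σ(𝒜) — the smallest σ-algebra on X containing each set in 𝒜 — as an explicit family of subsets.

σ(𝒜) (8 sets): { {  }, { 5 }, { 1, 4 }, { 2, 3 }, { 1, 4, 5 }, { 2, 3, 5 }, { 1, 2, 3, 4 }, X }

Working:
Take S₀ = 𝒜 ∪ {∅, X} = { {  }, { 1, 4, 5 }, { 1, 2, 3, 4 }, X }.
Iteration 1 (2 new):
  { 5 }  = { 1, 2, 3, 4 }ᶜ
  { 2, 3 }  = { 1, 4, 5 }ᶜ
  — 6 sets.
Iteration 2: +1 →
  { 2, 3, 5 }  = { 2, 3 } ∪ { 5 }
  — 7 sets.
Iteration 3: +1 →
  { 1, 4 }  = { 2, 3, 5 }ᶜ
  — 8 sets.
Iteration 4: closed — nothing new.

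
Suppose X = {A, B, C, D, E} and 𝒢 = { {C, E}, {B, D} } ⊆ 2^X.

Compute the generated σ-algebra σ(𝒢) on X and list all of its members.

Answer: σ(𝒢) = { {}, {A}, {B, D}, {C, E}, {A, B, D}, {A, C, E}, {B, C, D, E}, X }

Check:
Take S₀ = 𝒢 ∪ {∅, X} = { {}, {B, D}, {C, E}, X }.
Pass 1 adds 3:
  {A, B, D}  = ᶜ of {C, E}
  {A, C, E}  = ᶜ of {B, D}
  {B, C, D, E}  = {C, E} ∪ {B, D}
  |family| = 7
Pass 2. New:
  {A}  = ᶜ of {B, C, D, E}
  |family| = 8
Pass 3: already closed under ᶜ and ∪.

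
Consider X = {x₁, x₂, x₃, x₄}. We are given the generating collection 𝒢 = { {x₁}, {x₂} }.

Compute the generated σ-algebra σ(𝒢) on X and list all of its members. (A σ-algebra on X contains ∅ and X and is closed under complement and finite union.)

Answer: σ(𝒢) = { {}, {x₁}, {x₂}, {x₁,x₂}, {x₃,x₄}, {x₁,x₃,x₄}, {x₂,x₃,x₄}, X }

Check:
Seed the family with 𝒢 together with ∅ and X: { {}, {x₁}, {x₂}, X }.
Iteration 1 (3 new):
  {x₁,x₂}  = {x₂} ∪ {x₁}
  {x₁,x₃,x₄}  = X∖{x₂}
  {x₂,x₃,x₄}  = X∖{x₁}
  [7 total]
Iteration 2: 1 new —
  {x₃,x₄}  = X∖{x₁,x₂}
  [8 total]
Iteration 3 adds nothing — fixpoint reached.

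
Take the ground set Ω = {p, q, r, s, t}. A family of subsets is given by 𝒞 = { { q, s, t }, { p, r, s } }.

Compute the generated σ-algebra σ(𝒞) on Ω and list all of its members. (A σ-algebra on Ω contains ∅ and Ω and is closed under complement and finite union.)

σ(𝒞) (8 sets): { {}, { s }, { p, r }, { q, t }, { p, r, s }, { q, s, t }, { p, q, r, t }, Ω }

Derivation:
Begin from { {}, { p, r, s }, { q, s, t }, Ω } (that is, 𝒞 plus ∅ and Ω).
Round 1: +2 →
  { p, r }  = { q, s, t }ᶜ
  { q, t }  = { p, r, s }ᶜ
  [6 total]
Round 2. New:
  { p, q, r, t }  = { q, t } ∪ { p, r }
  [7 total]
Round 3 (1 new):
  { s }  = { p, q, r, t }ᶜ
  [8 total]
After Round 4 the family is unchanged; done.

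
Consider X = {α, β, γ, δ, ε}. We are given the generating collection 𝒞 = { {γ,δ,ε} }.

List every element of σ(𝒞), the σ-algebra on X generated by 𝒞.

Begin from { ∅, {γ,δ,ε}, X } (that is, 𝒞 plus ∅ and X).
Pass 1: +1 →
  {α,β}  = ᶜ of {γ,δ,ε}
  — 4 sets.
Pass 2: no new sets; the family is a σ-algebra.

|σ(𝒞)| = 4.  σ(𝒞) = { ∅, {α,β}, {γ,δ,ε}, X }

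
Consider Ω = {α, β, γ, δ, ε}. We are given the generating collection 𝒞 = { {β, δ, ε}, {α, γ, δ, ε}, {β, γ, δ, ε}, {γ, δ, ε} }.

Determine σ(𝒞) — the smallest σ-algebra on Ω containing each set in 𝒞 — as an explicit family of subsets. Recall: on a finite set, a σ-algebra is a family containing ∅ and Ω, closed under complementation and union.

|σ(𝒞)| = 16.  σ(𝒞) = { {}, {α}, {β}, {γ}, {α, β}, {α, γ}, {β, γ}, {δ, ε}, {α, β, γ}, {α, δ, ε}, {β, δ, ε}, {γ, δ, ε}, {α, β, δ, ε}, {α, γ, δ, ε}, {β, γ, δ, ε}, Ω }

Check:
Initial family (6 sets): { {}, {β, δ, ε}, {γ, δ, ε}, {α, γ, δ, ε}, {β, γ, δ, ε}, Ω }.
Iteration 1: +4 →
  {α}  = ᶜ of {β, γ, δ, ε}
  {β}  = ᶜ of {α, γ, δ, ε}
  {α, β}  = ᶜ of {γ, δ, ε}
  {α, γ}  = ᶜ of {β, δ, ε}
Iteration 2 (2 new):
  {α, β, γ}  = {α, β} ∪ {α, γ}
  {α, β, δ, ε}  = {α, β} ∪ {β, δ, ε}
Iteration 3: +2 →
  {γ}  = ᶜ of {α, β, δ, ε}
  {δ, ε}  = ᶜ of {α, β, γ}
Iteration 4 adds 2:
  {β, γ}  = {γ} ∪ {β}
  {α, δ, ε}  = {δ, ε} ∪ {α}
After Iteration 5 the family is unchanged; done.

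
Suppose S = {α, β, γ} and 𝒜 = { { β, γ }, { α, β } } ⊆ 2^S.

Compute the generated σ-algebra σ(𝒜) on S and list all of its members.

Start: 𝒜 ∪ {∅, S} = { {  }, { α, β }, { β, γ }, S }.
Iteration 1: 2 new —
  { α }  = ᶜ of { β, γ }
  { γ }  = ᶜ of { α, β }
  (now 6)
Iteration 2. New:
  { α, γ }  = { γ } ∪ { α }
  (now 7)
Iteration 3. New:
  { β }  = ᶜ of { α, γ }
  (now 8)
Iteration 4: already closed under ᶜ and ∪.

Hence σ(𝒜) has 8 members: { {  }, { α }, { β }, { γ }, { α, β }, { α, γ }, { β, γ }, S }.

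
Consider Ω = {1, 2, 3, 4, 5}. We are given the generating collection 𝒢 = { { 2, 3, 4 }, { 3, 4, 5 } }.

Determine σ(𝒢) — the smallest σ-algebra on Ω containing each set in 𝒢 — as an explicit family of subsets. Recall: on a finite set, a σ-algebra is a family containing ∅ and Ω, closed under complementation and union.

Seed the family with 𝒢 together with ∅ and Ω: { {}, { 2, 3, 4 }, { 3, 4, 5 }, Ω }.
Iteration 1: 3 new —
  { 1, 2 }  = Ω∖{ 3, 4, 5 }
  { 1, 5 }  = Ω∖{ 2, 3, 4 }
  { 2, 3, 4, 5 }  = { 2, 3, 4 } ∪ { 3, 4, 5 }
  — 7 sets.
Iteration 2: 4 new —
  { 1 }  = Ω∖{ 2, 3, 4, 5 }
  { 1, 2, 5 }  = { 1, 2 } ∪ { 1, 5 }
  { 1, 2, 3, 4 }  = { 2, 3, 4 } ∪ { 1, 2 }
  { 1, 3, 4, 5 }  = { 3, 4, 5 } ∪ { 1, 5 }
  — 11 sets.
Iteration 3: 3 new —
  { 2 }  = Ω∖{ 1, 3, 4, 5 }
  { 5 }  = Ω∖{ 1, 2, 3, 4 }
  { 3, 4 }  = Ω∖{ 1, 2, 5 }
  — 14 sets.
Iteration 4 (2 new):
  { 2, 5 }  = { 2 } ∪ { 5 }
  { 1, 3, 4 }  = { 3, 4 } ∪ { 1 }
  — 16 sets.
After Iteration 5 the family is unchanged; done.

σ(𝒢) = { {}, { 1 }, { 2 }, { 5 }, { 1, 2 }, { 1, 5 }, { 2, 5 }, { 3, 4 }, { 1, 2, 5 }, { 1, 3, 4 }, { 2, 3, 4 }, { 3, 4, 5 }, { 1, 2, 3, 4 }, { 1, 3, 4, 5 }, { 2, 3, 4, 5 }, Ω }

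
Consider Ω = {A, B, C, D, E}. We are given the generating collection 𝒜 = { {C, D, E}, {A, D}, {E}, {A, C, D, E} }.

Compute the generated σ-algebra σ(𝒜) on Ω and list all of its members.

Seed the family with 𝒜 together with ∅ and Ω: { {}, {E}, {A, D}, {C, D, E}, {A, C, D, E}, Ω }.
Iteration 1 (5 new):
  {B}  = ᶜ of {A, C, D, E}
  {A, B}  = ᶜ of {C, D, E}
  {A, D, E}  = {A, D} ∪ {E}
  {B, C, E}  = ᶜ of {A, D}
  {A, B, C, D}  = ᶜ of {E}
Iteration 2: 7 new —
  {B, C}  = ᶜ of {A, D, E}
  {B, E}  = {B} ∪ {E}
  {A, B, D}  = {A, B} ∪ {A, D}
  {A, B, E}  = {A, B} ∪ {E}
  {A, B, C, E}  = {A, B} ∪ {B, C, E}
  {A, B, D, E}  = {A, D, E} ∪ {A, B}
  {B, C, D, E}  = {C, D, E} ∪ {B}
Iteration 3 (7 new):
  {A}  = ᶜ of {B, C, D, E}
  {C}  = ᶜ of {A, B, D, E}
  {D}  = ᶜ of {A, B, C, E}
  {C, D}  = ᶜ of {A, B, E}
  {C, E}  = ᶜ of {A, B, D}
  {A, B, C}  = {A, B} ∪ {B, C}
  {A, C, D}  = ᶜ of {B, E}
Iteration 4: 7 new —
  {A, C}  = {C} ∪ {A}
  {A, E}  = {E} ∪ {A}
  {B, D}  = {B} ∪ {D}
  {D, E}  = ᶜ of {A, B, C}
  {A, C, E}  = {C, E} ∪ {A}
  {B, C, D}  = {C, D} ∪ {B}
  {B, D, E}  = {B, E} ∪ {D}
Iteration 5: already closed under ᶜ and ∪.

Hence σ(𝒜) has 32 members: { {}, {A}, {B}, {C}, {D}, {E}, {A, B}, {A, C}, {A, D}, {A, E}, {B, C}, {B, D}, {B, E}, {C, D}, {C, E}, {D, E}, {A, B, C}, {A, B, D}, {A, B, E}, {A, C, D}, {A, C, E}, {A, D, E}, {B, C, D}, {B, C, E}, {B, D, E}, {C, D, E}, {A, B, C, D}, {A, B, C, E}, {A, B, D, E}, {A, C, D, E}, {B, C, D, E}, Ω }.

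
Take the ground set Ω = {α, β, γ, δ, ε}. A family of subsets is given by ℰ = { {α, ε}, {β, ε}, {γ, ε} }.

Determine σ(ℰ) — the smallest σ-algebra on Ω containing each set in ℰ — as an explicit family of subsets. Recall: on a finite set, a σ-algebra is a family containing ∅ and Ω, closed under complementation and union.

Take S₀ = ℰ ∪ {∅, Ω} = { ∅, {α, ε}, {β, ε}, {γ, ε}, Ω }.
Round 1 (6 new):
  {α, β, δ}  = {γ, ε}ᶜ
  {α, β, ε}  = {β, ε} ∪ {α, ε}
  {α, γ, δ}  = {β, ε}ᶜ
  {α, γ, ε}  = {α, ε} ∪ {γ, ε}
  {β, γ, δ}  = {α, ε}ᶜ
  {β, γ, ε}  = {β, ε} ∪ {γ, ε}
Round 2. New:
  {α, δ}  = {β, γ, ε}ᶜ
  {β, δ}  = {α, γ, ε}ᶜ
  {γ, δ}  = {α, β, ε}ᶜ
  {α, β, γ, δ}  = {α, β, δ} ∪ {α, γ, δ}
  {α, β, γ, ε}  = {β, ε} ∪ {α, γ, ε}
  {α, β, δ, ε}  = {β, ε} ∪ {α, β, δ}
  {α, γ, δ, ε}  = {α, γ, ε} ∪ {α, γ, δ}
  {β, γ, δ, ε}  = {β, ε} ∪ {β, γ, δ}
Round 3: 8 new —
  {α}  = {β, γ, δ, ε}ᶜ
  {β}  = {α, γ, δ, ε}ᶜ
  {γ}  = {α, β, δ, ε}ᶜ
  {δ}  = {α, β, γ, ε}ᶜ
  {ε}  = {α, β, γ, δ}ᶜ
  {α, δ, ε}  = {α, δ} ∪ {α, ε}
  {β, δ, ε}  = {β, ε} ∪ {β, δ}
  {γ, δ, ε}  = {γ, δ} ∪ {γ, ε}
Round 4. New:
  {α, β}  = {γ, δ, ε}ᶜ
  {α, γ}  = {β, δ, ε}ᶜ
  {β, γ}  = {α, δ, ε}ᶜ
  {δ, ε}  = {ε} ∪ {δ}
Round 5: +1 →
  {α, β, γ}  = {δ, ε}ᶜ
Round 6 adds nothing — fixpoint reached.

Therefore σ(ℰ) = { ∅, {α}, {β}, {γ}, {δ}, {ε}, {α, β}, {α, γ}, {α, δ}, {α, ε}, {β, γ}, {β, δ}, {β, ε}, {γ, δ}, {γ, ε}, {δ, ε}, {α, β, γ}, {α, β, δ}, {α, β, ε}, {α, γ, δ}, {α, γ, ε}, {α, δ, ε}, {β, γ, δ}, {β, γ, ε}, {β, δ, ε}, {γ, δ, ε}, {α, β, γ, δ}, {α, β, γ, ε}, {α, β, δ, ε}, {α, γ, δ, ε}, {β, γ, δ, ε}, Ω } (|σ(ℰ)| = 32).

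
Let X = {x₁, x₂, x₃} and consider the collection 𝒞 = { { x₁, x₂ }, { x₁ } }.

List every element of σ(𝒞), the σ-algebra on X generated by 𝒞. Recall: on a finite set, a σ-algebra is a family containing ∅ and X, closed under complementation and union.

Answer: σ(𝒞) = { ∅, { x₁ }, { x₂ }, { x₃ }, { x₁, x₂ }, { x₁, x₃ }, { x₂, x₃ }, X }

Trace:
Start: 𝒞 ∪ {∅, X} = { ∅, { x₁ }, { x₁, x₂ }, X }.
Pass 1 (2 new):
  { x₃ }  = X∖{ x₁, x₂ }
  { x₂, x₃ }  = X∖{ x₁ }
  |family| = 6
Pass 2: +1 →
  { x₁, x₃ }  = { x₃ } ∪ { x₁ }
  |family| = 7
Pass 3 (1 new):
  { x₂ }  = X∖{ x₁, x₃ }
  |family| = 8
Pass 4: stable.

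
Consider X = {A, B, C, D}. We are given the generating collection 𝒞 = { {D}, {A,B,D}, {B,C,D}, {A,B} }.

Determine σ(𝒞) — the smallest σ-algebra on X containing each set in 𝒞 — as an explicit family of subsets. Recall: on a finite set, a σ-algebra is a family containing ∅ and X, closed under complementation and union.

|σ(𝒞)| = 16.  σ(𝒞) = { ∅, {A}, {B}, {C}, {D}, {A,B}, {A,C}, {A,D}, {B,C}, {B,D}, {C,D}, {A,B,C}, {A,B,D}, {A,C,D}, {B,C,D}, X }

Derivation:
Begin from { ∅, {D}, {A,B}, {A,B,D}, {B,C,D}, X } (that is, 𝒞 plus ∅ and X).
Iteration 1 (4 new):
  {A}  = complement {B,C,D}
  {C}  = complement {A,B,D}
  {C,D}  = complement {A,B}
  {A,B,C}  = complement {D}
  — 10 sets.
Iteration 2 adds 3:
  {A,C}  = {C} ∪ {A}
  {A,D}  = {D} ∪ {A}
  {A,C,D}  = {C,D} ∪ {A}
  — 13 sets.
Iteration 3: +3 →
  {B}  = complement {A,C,D}
  {B,C}  = complement {A,D}
  {B,D}  = complement {A,C}
  — 16 sets.
Iteration 4: closed — nothing new.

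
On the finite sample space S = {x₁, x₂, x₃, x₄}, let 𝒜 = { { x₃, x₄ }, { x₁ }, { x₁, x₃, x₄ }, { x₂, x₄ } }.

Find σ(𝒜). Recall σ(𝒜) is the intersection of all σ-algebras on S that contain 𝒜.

Answer: σ(𝒜) = { {  }, { x₁ }, { x₂ }, { x₃ }, { x₄ }, { x₁, x₂ }, { x₁, x₃ }, { x₁, x₄ }, { x₂, x₃ }, { x₂, x₄ }, { x₃, x₄ }, { x₁, x₂, x₃ }, { x₁, x₂, x₄ }, { x₁, x₃, x₄ }, { x₂, x₃, x₄ }, S }

Trace:
Begin from { {  }, { x₁ }, { x₂, x₄ }, { x₃, x₄ }, { x₁, x₃, x₄ }, S } (that is, 𝒜 plus ∅ and S).
Round 1 adds 5:
  { x₂ }  = S∖{ x₁, x₃, x₄ }
  { x₁, x₂ }  = S∖{ x₃, x₄ }
  { x₁, x₃ }  = S∖{ x₂, x₄ }
  { x₁, x₂, x₄ }  = { x₂, x₄ } ∪ { x₁ }
  { x₂, x₃, x₄ }  = S∖{ x₁ }
  — 11 sets.
Round 2: 2 new —
  { x₃ }  = S∖{ x₁, x₂, x₄ }
  { x₁, x₂, x₃ }  = { x₁, x₂ } ∪ { x₁, x₃ }
  — 13 sets.
Round 3: 2 new —
  { x₄ }  = S∖{ x₁, x₂, x₃ }
  { x₂, x₃ }  = { x₃ } ∪ { x₂ }
  — 15 sets.
Round 4. New:
  { x₁, x₄ }  = S∖{ x₂, x₃ }
  — 16 sets.
Round 5: no new sets; the family is a σ-algebra.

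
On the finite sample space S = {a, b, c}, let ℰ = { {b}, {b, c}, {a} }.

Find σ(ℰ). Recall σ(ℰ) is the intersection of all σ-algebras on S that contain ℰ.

σ(ℰ) = { ∅, {a}, {b}, {c}, {a, b}, {a, c}, {b, c}, S }

Working:
Seed the family with ℰ together with ∅ and S: { ∅, {a}, {b}, {b, c}, S }.
Step 1: 2 new —
  {a, b}  = {b} ∪ {a}
  {a, c}  = complement {b}
  (now 7)
Step 2 adds 1:
  {c}  = complement {a, b}
  (now 8)
Step 3: stable.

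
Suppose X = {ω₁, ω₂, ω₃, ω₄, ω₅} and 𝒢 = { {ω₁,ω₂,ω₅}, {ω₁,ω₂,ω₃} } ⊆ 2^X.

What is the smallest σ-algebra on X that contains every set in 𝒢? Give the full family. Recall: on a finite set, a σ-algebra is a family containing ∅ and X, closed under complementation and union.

σ(𝒢) (16 sets): { {}, {ω₃}, {ω₄}, {ω₅}, {ω₁,ω₂}, {ω₃,ω₄}, {ω₃,ω₅}, {ω₄,ω₅}, {ω₁,ω₂,ω₃}, {ω₁,ω₂,ω₄}, {ω₁,ω₂,ω₅}, {ω₃,ω₄,ω₅}, {ω₁,ω₂,ω₃,ω₄}, {ω₁,ω₂,ω₃,ω₅}, {ω₁,ω₂,ω₄,ω₅}, X }

Working:
Begin from { {}, {ω₁,ω₂,ω₃}, {ω₁,ω₂,ω₅}, X } (that is, 𝒢 plus ∅ and X).
Pass 1. New:
  {ω₃,ω₄}  = ᶜ of {ω₁,ω₂,ω₅}
  {ω₄,ω₅}  = ᶜ of {ω₁,ω₂,ω₃}
  {ω₁,ω₂,ω₃,ω₅}  = {ω₁,ω₂,ω₃} ∪ {ω₁,ω₂,ω₅}
  (now 7)
Pass 2 (4 new):
  {ω₄}  = ᶜ of {ω₁,ω₂,ω₃,ω₅}
  {ω₃,ω₄,ω₅}  = {ω₄,ω₅} ∪ {ω₃,ω₄}
  {ω₁,ω₂,ω₃,ω₄}  = {ω₃,ω₄} ∪ {ω₁,ω₂,ω₃}
  {ω₁,ω₂,ω₄,ω₅}  = {ω₄,ω₅} ∪ {ω₁,ω₂,ω₅}
  (now 11)
Pass 3: +3 →
  {ω₃}  = ᶜ of {ω₁,ω₂,ω₄,ω₅}
  {ω₅}  = ᶜ of {ω₁,ω₂,ω₃,ω₄}
  {ω₁,ω₂}  = ᶜ of {ω₃,ω₄,ω₅}
  (now 14)
Pass 4. New:
  {ω₃,ω₅}  = {ω₃} ∪ {ω₅}
  {ω₁,ω₂,ω₄}  = {ω₁,ω₂} ∪ {ω₄}
  (now 16)
Pass 5: no new sets; the family is a σ-algebra.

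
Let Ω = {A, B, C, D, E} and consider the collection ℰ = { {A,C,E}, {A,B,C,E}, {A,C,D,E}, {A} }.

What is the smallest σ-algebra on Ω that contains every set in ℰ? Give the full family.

σ(ℰ) (16 sets): { ∅, {A}, {B}, {D}, {A,B}, {A,D}, {B,D}, {C,E}, {A,B,D}, {A,C,E}, {B,C,E}, {C,D,E}, {A,B,C,E}, {A,C,D,E}, {B,C,D,E}, Ω }

Check:
Initial family (6 sets): { ∅, {A}, {A,C,E}, {A,B,C,E}, {A,C,D,E}, Ω }.
Pass 1 (4 new):
  {B}  = {A,C,D,E}ᶜ
  {D}  = {A,B,C,E}ᶜ
  {B,D}  = {A,C,E}ᶜ
  {B,C,D,E}  = {A}ᶜ
Pass 2 adds 3:
  {A,B}  = {B} ∪ {A}
  {A,D}  = {D} ∪ {A}
  {A,B,D}  = {B,D} ∪ {A}
Pass 3 (3 new):
  {C,E}  = {A,B,D}ᶜ
  {B,C,E}  = {A,D}ᶜ
  {C,D,E}  = {A,B}ᶜ
After Pass 4 the family is unchanged; done.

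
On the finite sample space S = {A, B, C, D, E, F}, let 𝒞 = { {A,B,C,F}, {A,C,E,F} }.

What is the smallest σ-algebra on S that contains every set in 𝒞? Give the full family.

Answer: σ(𝒞) = { {}, {B}, {D}, {E}, {B,D}, {B,E}, {D,E}, {A,C,F}, {B,D,E}, {A,B,C,F}, {A,C,D,F}, {A,C,E,F}, {A,B,C,D,F}, {A,B,C,E,F}, {A,C,D,E,F}, S }

Derivation:
Initial family (4 sets): { {}, {A,B,C,F}, {A,C,E,F}, S }.
Iteration 1 adds 3:
  {B,D}  = complement {A,C,E,F}
  {D,E}  = complement {A,B,C,F}
  {A,B,C,E,F}  = {A,B,C,F} ∪ {A,C,E,F}
  (now 7)
Iteration 2: +4 →
  {D}  = complement {A,B,C,E,F}
  {B,D,E}  = {D,E} ∪ {B,D}
  {A,B,C,D,F}  = {B,D} ∪ {A,B,C,F}
  {A,C,D,E,F}  = {D,E} ∪ {A,C,E,F}
  (now 11)
Iteration 3 (3 new):
  {B}  = complement {A,C,D,E,F}
  {E}  = complement {A,B,C,D,F}
  {A,C,F}  = complement {B,D,E}
  (now 14)
Iteration 4. New:
  {B,E}  = {B} ∪ {E}
  {A,C,D,F}  = {A,C,F} ∪ {D}
  (now 16)
After Iteration 5 the family is unchanged; done.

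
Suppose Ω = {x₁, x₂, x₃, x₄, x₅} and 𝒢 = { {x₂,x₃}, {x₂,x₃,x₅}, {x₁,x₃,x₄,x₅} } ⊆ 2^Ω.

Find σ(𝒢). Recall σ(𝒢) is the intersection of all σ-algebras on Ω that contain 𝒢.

|σ(𝒢)| = 16.  σ(𝒢) = { {}, {x₂}, {x₃}, {x₅}, {x₁,x₄}, {x₂,x₃}, {x₂,x₅}, {x₃,x₅}, {x₁,x₂,x₄}, {x₁,x₃,x₄}, {x₁,x₄,x₅}, {x₂,x₃,x₅}, {x₁,x₂,x₃,x₄}, {x₁,x₂,x₄,x₅}, {x₁,x₃,x₄,x₅}, Ω }

Working:
Start: 𝒢 ∪ {∅, Ω} = { {}, {x₂,x₃}, {x₂,x₃,x₅}, {x₁,x₃,x₄,x₅}, Ω }.
Iteration 1: +3 →
  {x₂}  = ᶜ of {x₁,x₃,x₄,x₅}
  {x₁,x₄}  = ᶜ of {x₂,x₃,x₅}
  {x₁,x₄,x₅}  = ᶜ of {x₂,x₃}
  [8 total]
Iteration 2. New:
  {x₁,x₂,x₄}  = {x₂} ∪ {x₁,x₄}
  {x₁,x₂,x₃,x₄}  = {x₂,x₃} ∪ {x₁,x₄}
  {x₁,x₂,x₄,x₅}  = {x₁,x₄,x₅} ∪ {x₂}
  [11 total]
Iteration 3: 3 new —
  {x₃}  = ᶜ of {x₁,x₂,x₄,x₅}
  {x₅}  = ᶜ of {x₁,x₂,x₃,x₄}
  {x₃,x₅}  = ᶜ of {x₁,x₂,x₄}
  [14 total]
Iteration 4 (2 new):
  {x₂,x₅}  = {x₂} ∪ {x₅}
  {x₁,x₃,x₄}  = {x₃} ∪ {x₁,x₄}
  [16 total]
Iteration 5: closed — nothing new.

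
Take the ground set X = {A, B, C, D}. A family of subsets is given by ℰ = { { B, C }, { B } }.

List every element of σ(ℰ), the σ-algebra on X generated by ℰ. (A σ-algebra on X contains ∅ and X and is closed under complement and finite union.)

σ(ℰ) (8 sets): { {}, { B }, { C }, { A, D }, { B, C }, { A, B, D }, { A, C, D }, X }

Working:
Take S₀ = ℰ ∪ {∅, X} = { {}, { B }, { B, C }, X }.
Round 1 adds 2:
  { A, D }  = { B, C }ᶜ
  { A, C, D }  = { B }ᶜ
  (now 6)
Round 2. New:
  { A, B, D }  = { A, D } ∪ { B }
  (now 7)
Round 3: +1 →
  { C }  = { A, B, D }ᶜ
  (now 8)
Round 4: no new sets; the family is a σ-algebra.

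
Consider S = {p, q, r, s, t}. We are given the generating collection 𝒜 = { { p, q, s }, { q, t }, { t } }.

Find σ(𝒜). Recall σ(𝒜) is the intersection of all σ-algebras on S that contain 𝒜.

Answer: σ(𝒜) = { ∅, { q }, { r }, { t }, { p, s }, { q, r }, { q, t }, { r, t }, { p, q, s }, { p, r, s }, { p, s, t }, { q, r, t }, { p, q, r, s }, { p, q, s, t }, { p, r, s, t }, S }

Working:
Begin from { ∅, { t }, { q, t }, { p, q, s }, S } (that is, 𝒜 plus ∅ and S).
Round 1: +4 →
  { r, t }  = ᶜ of { p, q, s }
  { p, r, s }  = ᶜ of { q, t }
  { p, q, r, s }  = ᶜ of { t }
  { p, q, s, t }  = { q, t } ∪ { p, q, s }
  |family| = 9
Round 2: +3 →
  { r }  = ᶜ of { p, q, s, t }
  { q, r, t }  = { q, t } ∪ { r, t }
  { p, r, s, t }  = { t } ∪ { p, r, s }
  |family| = 12
Round 3: +2 →
  { q }  = ᶜ of { p, r, s, t }
  { p, s }  = ᶜ of { q, r, t }
  |family| = 14
Round 4: 2 new —
  { q, r }  = { r } ∪ { q }
  { p, s, t }  = { p, s } ∪ { t }
  |family| = 16
Round 5: no new sets; the family is a σ-algebra.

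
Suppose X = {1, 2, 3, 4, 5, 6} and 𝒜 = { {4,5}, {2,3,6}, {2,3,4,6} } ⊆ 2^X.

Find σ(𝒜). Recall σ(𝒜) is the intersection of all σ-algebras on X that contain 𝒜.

Start: 𝒜 ∪ {∅, X} = { {}, {4,5}, {2,3,6}, {2,3,4,6}, X }.
Iteration 1: 4 new —
  {1,5}  = X∖{2,3,4,6}
  {1,4,5}  = X∖{2,3,6}
  {1,2,3,6}  = X∖{4,5}
  {2,3,4,5,6}  = {4,5} ∪ {2,3,4,6}
  |family| = 9
Iteration 2 (3 new):
  {1}  = X∖{2,3,4,5,6}
  {1,2,3,4,6}  = {1,2,3,6} ∪ {2,3,4,6}
  {1,2,3,5,6}  = {2,3,6} ∪ {1,5}
  |family| = 12
Iteration 3: +2 →
  {4}  = X∖{1,2,3,5,6}
  {5}  = X∖{1,2,3,4,6}
  |family| = 14
Iteration 4: +2 →
  {1,4}  = {4} ∪ {1}
  {2,3,5,6}  = {2,3,6} ∪ {5}
  |family| = 16
Iteration 5: stable.

σ(𝒜) = { {}, {1}, {4}, {5}, {1,4}, {1,5}, {4,5}, {1,4,5}, {2,3,6}, {1,2,3,6}, {2,3,4,6}, {2,3,5,6}, {1,2,3,4,6}, {1,2,3,5,6}, {2,3,4,5,6}, X }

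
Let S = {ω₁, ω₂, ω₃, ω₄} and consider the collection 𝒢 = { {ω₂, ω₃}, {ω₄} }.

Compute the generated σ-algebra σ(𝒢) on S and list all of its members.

Begin from { {}, {ω₄}, {ω₂, ω₃}, S } (that is, 𝒢 plus ∅ and S).
Iteration 1. New:
  {ω₁, ω₄}  = ᶜ of {ω₂, ω₃}
  {ω₁, ω₂, ω₃}  = ᶜ of {ω₄}
  {ω₂, ω₃, ω₄}  = {ω₄} ∪ {ω₂, ω₃}
  [7 total]
Iteration 2: 1 new —
  {ω₁}  = ᶜ of {ω₂, ω₃, ω₄}
  [8 total]
Iteration 3: closed — nothing new.

Hence σ(𝒢) has 8 members: { {}, {ω₁}, {ω₄}, {ω₁, ω₄}, {ω₂, ω₃}, {ω₁, ω₂, ω₃}, {ω₂, ω₃, ω₄}, S }.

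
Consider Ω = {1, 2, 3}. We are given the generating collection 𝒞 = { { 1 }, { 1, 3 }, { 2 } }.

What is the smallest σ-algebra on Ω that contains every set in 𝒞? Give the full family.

|σ(𝒞)| = 8.  σ(𝒞) = { {}, { 1 }, { 2 }, { 3 }, { 1, 2 }, { 1, 3 }, { 2, 3 }, Ω }

Trace:
Begin from { {}, { 1 }, { 2 }, { 1, 3 }, Ω } (that is, 𝒞 plus ∅ and Ω).
Round 1: +2 →
  { 1, 2 }  = { 2 } ∪ { 1 }
  { 2, 3 }  = ᶜ of { 1 }
  — 7 sets.
Round 2. New:
  { 3 }  = ᶜ of { 1, 2 }
  — 8 sets.
Round 3: closed — nothing new.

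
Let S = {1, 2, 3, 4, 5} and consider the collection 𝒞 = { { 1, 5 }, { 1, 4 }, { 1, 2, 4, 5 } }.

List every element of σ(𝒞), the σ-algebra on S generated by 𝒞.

Answer: σ(𝒞) = { ∅, { 1 }, { 2 }, { 3 }, { 4 }, { 5 }, { 1, 2 }, { 1, 3 }, { 1, 4 }, { 1, 5 }, { 2, 3 }, { 2, 4 }, { 2, 5 }, { 3, 4 }, { 3, 5 }, { 4, 5 }, { 1, 2, 3 }, { 1, 2, 4 }, { 1, 2, 5 }, { 1, 3, 4 }, { 1, 3, 5 }, { 1, 4, 5 }, { 2, 3, 4 }, { 2, 3, 5 }, { 2, 4, 5 }, { 3, 4, 5 }, { 1, 2, 3, 4 }, { 1, 2, 3, 5 }, { 1, 2, 4, 5 }, { 1, 3, 4, 5 }, { 2, 3, 4, 5 }, S }

Trace:
Take S₀ = 𝒞 ∪ {∅, S} = { ∅, { 1, 4 }, { 1, 5 }, { 1, 2, 4, 5 }, S }.
Step 1: +4 →
  { 3 }  = { 1, 2, 4, 5 }ᶜ
  { 1, 4, 5 }  = { 1, 4 } ∪ { 1, 5 }
  { 2, 3, 4 }  = { 1, 5 }ᶜ
  { 2, 3, 5 }  = { 1, 4 }ᶜ
  |family| = 9
Step 2 adds 7:
  { 2, 3 }  = { 1, 4, 5 }ᶜ
  { 1, 3, 4 }  = { 3 } ∪ { 1, 4 }
  { 1, 3, 5 }  = { 3 } ∪ { 1, 5 }
  { 1, 2, 3, 4 }  = { 2, 3, 4 } ∪ { 1, 4 }
  { 1, 2, 3, 5 }  = { 2, 3, 5 } ∪ { 1, 5 }
  { 1, 3, 4, 5 }  = { 1, 4, 5 } ∪ { 3 }
  { 2, 3, 4, 5 }  = { 2, 3, 4 } ∪ { 2, 3, 5 }
  |family| = 16
Step 3 (6 new):
  { 1 }  = { 2, 3, 4, 5 }ᶜ
  { 2 }  = { 1, 3, 4, 5 }ᶜ
  { 4 }  = { 1, 2, 3, 5 }ᶜ
  { 5 }  = { 1, 2, 3, 4 }ᶜ
  { 2, 4 }  = { 1, 3, 5 }ᶜ
  { 2, 5 }  = { 1, 3, 4 }ᶜ
  |family| = 22
Step 4. New:
  { 1, 2 }  = { 2 } ∪ { 1 }
  { 1, 3 }  = { 3 } ∪ { 1 }
  { 3, 4 }  = { 3 } ∪ { 4 }
  { 3, 5 }  = { 5 } ∪ { 3 }
  { 4, 5 }  = { 5 } ∪ { 4 }
  { 1, 2, 3 }  = { 2, 3 } ∪ { 1 }
  { 1, 2, 4 }  = { 2 } ∪ { 1, 4 }
  { 1, 2, 5 }  = { 2, 5 } ∪ { 1, 5 }
  { 2, 4, 5 }  = { 2, 5 } ∪ { 4 }
  |family| = 31
Step 5 (1 new):
  { 3, 4, 5 }  = { 1, 2 }ᶜ
  |family| = 32
Step 6: no new sets; the family is a σ-algebra.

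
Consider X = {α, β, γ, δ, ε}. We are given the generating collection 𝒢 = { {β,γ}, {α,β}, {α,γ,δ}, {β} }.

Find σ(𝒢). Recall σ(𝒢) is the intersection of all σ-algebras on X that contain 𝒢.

σ(𝒢) (32 sets): { ∅, {α}, {β}, {γ}, {δ}, {ε}, {α,β}, {α,γ}, {α,δ}, {α,ε}, {β,γ}, {β,δ}, {β,ε}, {γ,δ}, {γ,ε}, {δ,ε}, {α,β,γ}, {α,β,δ}, {α,β,ε}, {α,γ,δ}, {α,γ,ε}, {α,δ,ε}, {β,γ,δ}, {β,γ,ε}, {β,δ,ε}, {γ,δ,ε}, {α,β,γ,δ}, {α,β,γ,ε}, {α,β,δ,ε}, {α,γ,δ,ε}, {β,γ,δ,ε}, X }

Derivation:
Seed the family with 𝒢 together with ∅ and X: { ∅, {β}, {α,β}, {β,γ}, {α,γ,δ}, X }.
Iteration 1 adds 6:
  {β,ε}  = ᶜ of {α,γ,δ}
  {α,β,γ}  = {β,γ} ∪ {α,β}
  {α,δ,ε}  = ᶜ of {β,γ}
  {γ,δ,ε}  = ᶜ of {α,β}
  {α,β,γ,δ}  = {α,γ,δ} ∪ {β,γ}
  {α,γ,δ,ε}  = ᶜ of {β}
  (now 12)
Iteration 2: 7 new —
  {ε}  = ᶜ of {α,β,γ,δ}
  {δ,ε}  = ᶜ of {α,β,γ}
  {α,β,ε}  = {β,ε} ∪ {α,β}
  {β,γ,ε}  = {β,ε} ∪ {β,γ}
  {α,β,γ,ε}  = {β,ε} ∪ {α,β,γ}
  {α,β,δ,ε}  = {α,δ,ε} ∪ {β,ε}
  {β,γ,δ,ε}  = {β,ε} ∪ {γ,δ,ε}
  (now 19)
Iteration 3 adds 6:
  {α}  = ᶜ of {β,γ,δ,ε}
  {γ}  = ᶜ of {α,β,δ,ε}
  {δ}  = ᶜ of {α,β,γ,ε}
  {α,δ}  = ᶜ of {β,γ,ε}
  {γ,δ}  = ᶜ of {α,β,ε}
  {β,δ,ε}  = {β,ε} ∪ {δ,ε}
  (now 25)
Iteration 4 adds 6:
  {α,γ}  = ᶜ of {β,δ,ε}
  {α,ε}  = {ε} ∪ {α}
  {β,δ}  = {β} ∪ {δ}
  {γ,ε}  = {ε} ∪ {γ}
  {α,β,δ}  = {α,β} ∪ {α,δ}
  {β,γ,δ}  = {γ,δ} ∪ {β}
  (now 31)
Iteration 5: 1 new —
  {α,γ,ε}  = ᶜ of {β,δ}
  (now 32)
Iteration 6: already closed under ᶜ and ∪.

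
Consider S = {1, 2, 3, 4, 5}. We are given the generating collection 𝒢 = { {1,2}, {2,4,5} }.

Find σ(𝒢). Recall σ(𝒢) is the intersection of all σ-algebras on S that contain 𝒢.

σ(𝒢) = { {}, {1}, {2}, {3}, {1,2}, {1,3}, {2,3}, {4,5}, {1,2,3}, {1,4,5}, {2,4,5}, {3,4,5}, {1,2,4,5}, {1,3,4,5}, {2,3,4,5}, S }

Working:
Initial family (4 sets): { {}, {1,2}, {2,4,5}, S }.
Pass 1 adds 3:
  {1,3}  = complement {2,4,5}
  {3,4,5}  = complement {1,2}
  {1,2,4,5}  = {1,2} ∪ {2,4,5}
  (now 7)
Pass 2 (4 new):
  {3}  = complement {1,2,4,5}
  {1,2,3}  = {1,2} ∪ {1,3}
  {1,3,4,5}  = {3,4,5} ∪ {1,3}
  {2,3,4,5}  = {3,4,5} ∪ {2,4,5}
  (now 11)
Pass 3: 3 new —
  {1}  = complement {2,3,4,5}
  {2}  = complement {1,3,4,5}
  {4,5}  = complement {1,2,3}
  (now 14)
Pass 4. New:
  {2,3}  = {3} ∪ {2}
  {1,4,5}  = {4,5} ∪ {1}
  (now 16)
After Pass 5 the family is unchanged; done.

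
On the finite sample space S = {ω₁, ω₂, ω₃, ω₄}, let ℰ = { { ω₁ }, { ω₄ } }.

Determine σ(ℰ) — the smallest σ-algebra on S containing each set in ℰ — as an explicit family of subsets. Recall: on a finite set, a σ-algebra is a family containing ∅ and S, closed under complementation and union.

Take S₀ = ℰ ∪ {∅, S} = { {  }, { ω₁ }, { ω₄ }, S }.
Pass 1 adds 3:
  { ω₁, ω₄ }  = { ω₄ } ∪ { ω₁ }
  { ω₁, ω₂, ω₃ }  = { ω₄ }ᶜ
  { ω₂, ω₃, ω₄ }  = { ω₁ }ᶜ
  — 7 sets.
Pass 2 adds 1:
  { ω₂, ω₃ }  = { ω₁, ω₄ }ᶜ
  — 8 sets.
Pass 3: no new sets; the family is a σ-algebra.

Therefore σ(ℰ) = { {  }, { ω₁ }, { ω₄ }, { ω₁, ω₄ }, { ω₂, ω₃ }, { ω₁, ω₂, ω₃ }, { ω₂, ω₃, ω₄ }, S } (|σ(ℰ)| = 8).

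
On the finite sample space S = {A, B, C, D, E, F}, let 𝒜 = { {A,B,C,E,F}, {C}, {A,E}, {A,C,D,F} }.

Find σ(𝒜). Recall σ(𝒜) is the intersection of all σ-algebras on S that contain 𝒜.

Initial family (6 sets): { ∅, {C}, {A,E}, {A,C,D,F}, {A,B,C,E,F}, S }.
Iteration 1: 6 new —
  {D}  = ᶜ of {A,B,C,E,F}
  {B,E}  = ᶜ of {A,C,D,F}
  {A,C,E}  = {C} ∪ {A,E}
  {B,C,D,F}  = ᶜ of {A,E}
  {A,B,D,E,F}  = ᶜ of {C}
  {A,C,D,E,F}  = {A,C,D,F} ∪ {A,E}
Iteration 2: 11 new —
  {B}  = ᶜ of {A,C,D,E,F}
  {C,D}  = {C} ∪ {D}
  {A,B,E}  = {B,E} ∪ {A,E}
  {A,D,E}  = {A,E} ∪ {D}
  {B,C,E}  = {B,E} ∪ {C}
  {B,D,E}  = {B,E} ∪ {D}
  {B,D,F}  = ᶜ of {A,C,E}
  {A,B,C,E}  = {B,E} ∪ {A,C,E}
  {A,C,D,E}  = {A,C,E} ∪ {D}
  {A,B,C,D,F}  = {B,C,D,F} ∪ {A,C,D,F}
  {B,C,D,E,F}  = {B,E} ∪ {B,C,D,F}
Iteration 3 (16 new):
  {A}  = ᶜ of {B,C,D,E,F}
  {E}  = ᶜ of {A,B,C,D,F}
  {B,C}  = {B} ∪ {C}
  {B,D}  = {B} ∪ {D}
  {B,F}  = ᶜ of {A,C,D,E}
  {D,F}  = ᶜ of {A,B,C,E}
  {A,C,F}  = ᶜ of {B,D,E}
  {A,D,F}  = ᶜ of {B,C,E}
  {B,C,D}  = {C,D} ∪ {B}
  {B,C,F}  = ᶜ of {A,D,E}
  {C,D,F}  = ᶜ of {A,B,E}
  {A,B,D,E}  = {B,E} ∪ {A,D,E}
  {A,B,E,F}  = ᶜ of {C,D}
  {B,C,D,E}  = {B,E} ∪ {C,D}
  {B,D,E,F}  = {B,D,F} ∪ {B,E}
  {A,B,C,D,E}  = {B,E} ∪ {A,C,D,E}
Iteration 4 (23 new):
  {F}  = ᶜ of {A,B,C,D,E}
  {A,B}  = {B} ∪ {A}
  {A,C}  = ᶜ of {B,D,E,F}
  {A,D}  = {D} ∪ {A}
  {A,F}  = ᶜ of {B,C,D,E}
  {C,E}  = {C} ∪ {E}
  {C,F}  = ᶜ of {A,B,D,E}
  {D,E}  = {D} ∪ {E}
  {A,B,C}  = {B,C} ∪ {A}
  {A,B,D}  = {A} ∪ {B,D}
  {A,B,F}  = {B,F} ∪ {A}
  {A,C,D}  = {C,D} ∪ {A}
  {A,E,F}  = ᶜ of {B,C,D}
  {B,E,F}  = {B,F} ∪ {B,E}
  {C,D,E}  = {C,D} ∪ {E}
  {D,E,F}  = {D,F} ∪ {E}
  {A,B,C,D}  = {A} ∪ {B,C,D}
  {A,B,C,F}  = {A,C,F} ∪ {B}
  {A,B,D,F}  = {B,D,F} ∪ {A}
  {A,C,E,F}  = ᶜ of {B,D}
  {A,D,E,F}  = ᶜ of {B,C}
  {B,C,E,F}  = {B,C,F} ∪ {B,E}
  {C,D,E,F}  = {C,D,F} ∪ {E}
Iteration 5 (2 new):
  {E,F}  = ᶜ of {A,B,C,D}
  {C,E,F}  = ᶜ of {A,B,D}
Iteration 6: stable.

σ(𝒜) = { ∅, {A}, {B}, {C}, {D}, {E}, {F}, {A,B}, {A,C}, {A,D}, {A,E}, {A,F}, {B,C}, {B,D}, {B,E}, {B,F}, {C,D}, {C,E}, {C,F}, {D,E}, {D,F}, {E,F}, {A,B,C}, {A,B,D}, {A,B,E}, {A,B,F}, {A,C,D}, {A,C,E}, {A,C,F}, {A,D,E}, {A,D,F}, {A,E,F}, {B,C,D}, {B,C,E}, {B,C,F}, {B,D,E}, {B,D,F}, {B,E,F}, {C,D,E}, {C,D,F}, {C,E,F}, {D,E,F}, {A,B,C,D}, {A,B,C,E}, {A,B,C,F}, {A,B,D,E}, {A,B,D,F}, {A,B,E,F}, {A,C,D,E}, {A,C,D,F}, {A,C,E,F}, {A,D,E,F}, {B,C,D,E}, {B,C,D,F}, {B,C,E,F}, {B,D,E,F}, {C,D,E,F}, {A,B,C,D,E}, {A,B,C,D,F}, {A,B,C,E,F}, {A,B,D,E,F}, {A,C,D,E,F}, {B,C,D,E,F}, S }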